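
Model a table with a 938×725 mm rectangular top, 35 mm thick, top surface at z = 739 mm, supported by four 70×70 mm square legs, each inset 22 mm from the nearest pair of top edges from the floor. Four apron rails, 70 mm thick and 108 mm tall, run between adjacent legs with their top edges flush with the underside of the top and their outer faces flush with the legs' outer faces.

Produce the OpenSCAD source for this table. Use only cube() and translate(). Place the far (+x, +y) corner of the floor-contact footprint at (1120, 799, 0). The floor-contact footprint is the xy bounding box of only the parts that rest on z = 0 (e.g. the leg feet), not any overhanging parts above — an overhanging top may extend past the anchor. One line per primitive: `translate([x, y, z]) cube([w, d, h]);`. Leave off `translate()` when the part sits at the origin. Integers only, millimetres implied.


translate([204, 96, 704]) cube([938, 725, 35]);
translate([226, 118, 0]) cube([70, 70, 704]);
translate([1050, 118, 0]) cube([70, 70, 704]);
translate([226, 729, 0]) cube([70, 70, 704]);
translate([1050, 729, 0]) cube([70, 70, 704]);
translate([296, 118, 596]) cube([754, 70, 108]);
translate([296, 729, 596]) cube([754, 70, 108]);
translate([226, 188, 596]) cube([70, 541, 108]);
translate([1050, 188, 596]) cube([70, 541, 108]);


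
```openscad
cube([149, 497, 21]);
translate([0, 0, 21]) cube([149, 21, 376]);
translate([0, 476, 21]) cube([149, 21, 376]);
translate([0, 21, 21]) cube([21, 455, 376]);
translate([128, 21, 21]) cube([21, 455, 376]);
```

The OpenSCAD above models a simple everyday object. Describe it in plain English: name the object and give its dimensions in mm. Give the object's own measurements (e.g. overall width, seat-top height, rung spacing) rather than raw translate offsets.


An open-topped rectangular box: outside dimensions 149×497×397 mm, with a uniform wall and base thickness of 21 mm. The base is a full 149×497 slab on the floor; four walls sit on top of the base. The front and back walls (the −y and +y sides) span the full width; the two side walls fit between them.


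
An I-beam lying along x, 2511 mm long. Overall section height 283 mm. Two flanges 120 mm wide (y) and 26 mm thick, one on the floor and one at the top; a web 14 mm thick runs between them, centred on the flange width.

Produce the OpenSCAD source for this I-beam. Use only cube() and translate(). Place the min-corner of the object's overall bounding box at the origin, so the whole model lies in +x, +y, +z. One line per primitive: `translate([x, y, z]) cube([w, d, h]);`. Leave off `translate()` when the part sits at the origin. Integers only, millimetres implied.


cube([2511, 120, 26]);
translate([0, 53, 26]) cube([2511, 14, 231]);
translate([0, 0, 257]) cube([2511, 120, 26]);


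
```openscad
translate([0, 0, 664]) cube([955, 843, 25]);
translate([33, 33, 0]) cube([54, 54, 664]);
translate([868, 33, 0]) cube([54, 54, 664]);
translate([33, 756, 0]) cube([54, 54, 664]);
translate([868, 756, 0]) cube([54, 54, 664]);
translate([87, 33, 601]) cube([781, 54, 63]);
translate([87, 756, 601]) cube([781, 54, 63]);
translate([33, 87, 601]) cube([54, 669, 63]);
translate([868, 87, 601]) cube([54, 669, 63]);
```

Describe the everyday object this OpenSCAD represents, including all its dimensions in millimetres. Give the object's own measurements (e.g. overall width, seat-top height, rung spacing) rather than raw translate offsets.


A table: top 955 mm (x) × 843 mm (y), 25 mm thick, upper face at z = 689 mm, on four 54×54 mm square legs, each inset 33 mm from the nearest pair of top edges from z = 0 to the bottom of the top. Four apron rails, 54 mm thick and 63 mm tall, run between adjacent legs with their top edges flush with the underside of the top and their outer faces flush with the legs' outer faces.


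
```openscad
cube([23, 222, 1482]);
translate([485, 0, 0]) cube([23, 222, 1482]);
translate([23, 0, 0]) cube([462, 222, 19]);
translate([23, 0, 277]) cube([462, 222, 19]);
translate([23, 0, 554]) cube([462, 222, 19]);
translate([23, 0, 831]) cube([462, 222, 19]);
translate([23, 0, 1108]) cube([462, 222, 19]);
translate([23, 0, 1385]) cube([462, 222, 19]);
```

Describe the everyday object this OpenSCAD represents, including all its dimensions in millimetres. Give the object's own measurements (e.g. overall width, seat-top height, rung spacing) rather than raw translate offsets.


An open bookshelf. Two side panels, each 23 mm thick, 222 mm deep and 1482 mm tall, stand 508 mm apart (outside-to-outside). Between them sit 6 shelves, each 19 mm thick and 222 mm deep, spanning the full gap between the sides. The bottom shelf rests on the floor (its underside at z = 0) and the clear gap between one shelf's top and the next shelf's underside is 258 mm.


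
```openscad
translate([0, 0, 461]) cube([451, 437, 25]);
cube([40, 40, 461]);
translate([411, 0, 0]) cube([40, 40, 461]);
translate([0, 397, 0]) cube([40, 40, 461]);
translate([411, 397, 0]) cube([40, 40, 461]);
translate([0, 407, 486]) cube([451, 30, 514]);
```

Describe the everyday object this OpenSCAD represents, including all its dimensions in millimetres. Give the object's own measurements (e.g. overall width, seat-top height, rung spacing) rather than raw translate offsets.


A chair. The seat is a 451×437×25 mm slab with its top at z = 486 mm, on four 40×40 mm corner legs (flush with the seat edges, standing on z = 0). A flat backrest 30 mm thick, 514 mm tall, spans the full seat width and rises from the seat top along its +y edge, rear face flush with the rear of the seat.


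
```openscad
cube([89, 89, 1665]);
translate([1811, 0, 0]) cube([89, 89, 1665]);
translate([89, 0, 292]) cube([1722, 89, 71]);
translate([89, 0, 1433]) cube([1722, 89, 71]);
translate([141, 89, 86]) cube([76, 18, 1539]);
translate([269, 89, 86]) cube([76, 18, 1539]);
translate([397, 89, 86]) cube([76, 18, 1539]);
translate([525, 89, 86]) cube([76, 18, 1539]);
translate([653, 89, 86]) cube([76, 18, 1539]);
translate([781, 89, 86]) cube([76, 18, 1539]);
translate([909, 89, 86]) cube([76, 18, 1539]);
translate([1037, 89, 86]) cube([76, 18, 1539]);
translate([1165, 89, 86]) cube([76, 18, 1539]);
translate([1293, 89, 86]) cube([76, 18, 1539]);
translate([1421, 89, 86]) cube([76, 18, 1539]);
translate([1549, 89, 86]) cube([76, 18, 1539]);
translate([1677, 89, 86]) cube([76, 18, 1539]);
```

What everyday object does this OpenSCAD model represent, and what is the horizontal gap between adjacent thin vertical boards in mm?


A fence section. The picket gap is 52 mm.

Two posts, two rails, 13 pickets — a fence section. Span 1722 mm holds 13 pickets of 76 mm with 14 equal gaps: ⌊(1722 − 13·76) / 14⌋ = 52 mm.


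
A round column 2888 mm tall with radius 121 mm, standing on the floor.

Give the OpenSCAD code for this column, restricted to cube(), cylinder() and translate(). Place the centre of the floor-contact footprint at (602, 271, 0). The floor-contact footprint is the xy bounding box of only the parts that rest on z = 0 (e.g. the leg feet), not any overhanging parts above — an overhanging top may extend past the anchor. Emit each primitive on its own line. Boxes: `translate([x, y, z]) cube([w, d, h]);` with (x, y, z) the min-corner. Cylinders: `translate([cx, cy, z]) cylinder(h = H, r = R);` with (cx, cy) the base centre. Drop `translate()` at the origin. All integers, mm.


translate([602, 271, 0]) cylinder(h = 2888, r = 121);


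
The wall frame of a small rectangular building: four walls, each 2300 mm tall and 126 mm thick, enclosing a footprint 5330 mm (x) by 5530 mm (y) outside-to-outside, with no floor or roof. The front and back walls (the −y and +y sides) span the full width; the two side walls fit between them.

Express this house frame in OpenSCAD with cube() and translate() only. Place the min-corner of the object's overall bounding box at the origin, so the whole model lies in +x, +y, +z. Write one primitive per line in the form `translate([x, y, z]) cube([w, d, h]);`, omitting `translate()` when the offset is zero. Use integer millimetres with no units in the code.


cube([5330, 126, 2300]);
translate([0, 5404, 0]) cube([5330, 126, 2300]);
translate([0, 126, 0]) cube([126, 5278, 2300]);
translate([5204, 126, 0]) cube([126, 5278, 2300]);


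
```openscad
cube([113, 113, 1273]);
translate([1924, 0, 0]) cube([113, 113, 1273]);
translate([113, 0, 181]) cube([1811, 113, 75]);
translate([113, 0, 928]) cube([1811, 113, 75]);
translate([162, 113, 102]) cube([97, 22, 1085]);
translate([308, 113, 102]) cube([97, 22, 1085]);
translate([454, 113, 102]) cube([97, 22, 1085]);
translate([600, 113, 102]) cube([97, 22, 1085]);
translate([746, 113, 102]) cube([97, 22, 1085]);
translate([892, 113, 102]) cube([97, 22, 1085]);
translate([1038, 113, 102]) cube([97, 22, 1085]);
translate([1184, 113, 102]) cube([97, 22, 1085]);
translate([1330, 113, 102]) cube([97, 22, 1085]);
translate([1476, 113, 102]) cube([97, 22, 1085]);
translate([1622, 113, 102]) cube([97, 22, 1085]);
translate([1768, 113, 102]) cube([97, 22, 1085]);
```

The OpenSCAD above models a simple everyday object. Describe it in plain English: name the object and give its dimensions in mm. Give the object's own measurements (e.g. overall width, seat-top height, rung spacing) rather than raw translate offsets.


A fence section. Two 113×113 mm posts, 1273 mm tall, stand on the floor with a clear span of 1811 mm between their inner faces. Two horizontal rails of 113×75 mm section span the gap between the posts with their undersides at z = 181 mm and z = 928 mm, flush with the posts' −y face. 12 pickets, each 97 mm wide, 22 mm thick and 1085 mm tall, are fixed to the +y face of the rails with their bottoms at z = 102 mm, spaced across the span with a 49 mm gap after the −x post and between neighbouring pickets, with 59 mm left before the +x post.


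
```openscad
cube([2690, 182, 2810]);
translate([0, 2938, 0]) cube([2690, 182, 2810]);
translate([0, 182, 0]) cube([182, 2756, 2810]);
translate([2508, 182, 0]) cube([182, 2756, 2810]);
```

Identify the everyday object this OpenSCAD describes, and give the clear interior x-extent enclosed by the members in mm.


A house (or room) frame. The interior width is 2326 mm.

Four 2810 mm walls enclosing a rectangle with no floor or roof — a room or house frame. Outside width is 2690 mm and wall thickness is 182 mm, so the interior width is 2690 − 2 × 182 = 2326 mm.


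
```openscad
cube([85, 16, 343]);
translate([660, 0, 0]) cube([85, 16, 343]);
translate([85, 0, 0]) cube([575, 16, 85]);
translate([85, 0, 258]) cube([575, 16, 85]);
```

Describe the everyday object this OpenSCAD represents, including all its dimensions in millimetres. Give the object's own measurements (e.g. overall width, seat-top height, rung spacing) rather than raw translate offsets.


A rectangular picture frame lying in the x–z plane (depth along y). The opening is 575 mm wide (x) by 173 mm tall (z), surrounded by a border 85 mm wide on all four sides. The frame is 16 mm deep and is made of two full-height vertical stiles with two horizontal rails fitted between them.


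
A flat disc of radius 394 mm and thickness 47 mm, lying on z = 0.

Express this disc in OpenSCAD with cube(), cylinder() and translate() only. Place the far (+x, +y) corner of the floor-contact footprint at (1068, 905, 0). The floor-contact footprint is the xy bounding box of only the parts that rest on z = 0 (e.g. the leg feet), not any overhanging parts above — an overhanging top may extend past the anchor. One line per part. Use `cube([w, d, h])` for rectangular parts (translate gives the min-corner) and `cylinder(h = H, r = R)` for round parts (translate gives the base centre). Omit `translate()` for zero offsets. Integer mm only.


translate([674, 511, 0]) cylinder(h = 47, r = 394);


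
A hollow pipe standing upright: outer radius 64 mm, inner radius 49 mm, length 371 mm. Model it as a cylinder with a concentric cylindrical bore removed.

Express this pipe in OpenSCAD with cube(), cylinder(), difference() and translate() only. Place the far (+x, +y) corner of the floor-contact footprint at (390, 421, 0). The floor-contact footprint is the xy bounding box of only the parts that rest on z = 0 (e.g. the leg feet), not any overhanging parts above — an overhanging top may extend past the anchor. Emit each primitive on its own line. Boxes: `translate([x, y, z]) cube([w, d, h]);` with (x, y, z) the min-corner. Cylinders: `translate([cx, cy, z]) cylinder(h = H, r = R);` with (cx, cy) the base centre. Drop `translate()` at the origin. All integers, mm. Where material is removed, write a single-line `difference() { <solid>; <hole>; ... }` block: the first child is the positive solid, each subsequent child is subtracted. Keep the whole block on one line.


difference() { translate([326, 357, 0]) cylinder(h = 371, r = 64); translate([326, 357, 0]) cylinder(h = 371, r = 49); }


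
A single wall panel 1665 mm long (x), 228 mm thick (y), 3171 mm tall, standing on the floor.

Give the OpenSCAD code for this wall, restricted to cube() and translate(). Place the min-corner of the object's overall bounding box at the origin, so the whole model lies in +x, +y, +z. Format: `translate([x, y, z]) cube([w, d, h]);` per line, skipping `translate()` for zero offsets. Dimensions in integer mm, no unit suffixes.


cube([1665, 228, 3171]);


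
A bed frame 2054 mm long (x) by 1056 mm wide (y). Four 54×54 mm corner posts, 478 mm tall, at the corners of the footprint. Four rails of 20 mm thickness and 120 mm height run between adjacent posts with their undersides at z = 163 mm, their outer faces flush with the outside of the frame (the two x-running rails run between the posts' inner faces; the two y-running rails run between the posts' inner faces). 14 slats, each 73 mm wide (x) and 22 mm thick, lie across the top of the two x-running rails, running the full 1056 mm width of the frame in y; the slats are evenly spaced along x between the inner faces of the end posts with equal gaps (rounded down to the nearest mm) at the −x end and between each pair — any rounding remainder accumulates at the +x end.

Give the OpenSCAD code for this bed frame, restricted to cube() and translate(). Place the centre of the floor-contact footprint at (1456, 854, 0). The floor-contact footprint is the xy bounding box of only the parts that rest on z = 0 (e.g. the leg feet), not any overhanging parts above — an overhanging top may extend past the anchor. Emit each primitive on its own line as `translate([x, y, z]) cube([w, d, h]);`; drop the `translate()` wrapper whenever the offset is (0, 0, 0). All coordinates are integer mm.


// slat z = rail_z + rail_h = 163 + 120 = 283
// slat gap = ⌊(1946 − 14·73) / 15⌋ = 61
translate([429, 326, 0]) cube([54, 54, 478]);
translate([429, 1328, 0]) cube([54, 54, 478]);
translate([2429, 326, 0]) cube([54, 54, 478]);
translate([2429, 1328, 0]) cube([54, 54, 478]);
translate([483, 326, 163]) cube([1946, 20, 120]);
translate([483, 1362, 163]) cube([1946, 20, 120]);
translate([429, 380, 163]) cube([20, 948, 120]);
translate([2463, 380, 163]) cube([20, 948, 120]);
translate([544, 326, 283]) cube([73, 1056, 22]);
translate([678, 326, 283]) cube([73, 1056, 22]);
translate([812, 326, 283]) cube([73, 1056, 22]);
translate([946, 326, 283]) cube([73, 1056, 22]);
translate([1080, 326, 283]) cube([73, 1056, 22]);
translate([1214, 326, 283]) cube([73, 1056, 22]);
translate([1348, 326, 283]) cube([73, 1056, 22]);
translate([1482, 326, 283]) cube([73, 1056, 22]);
translate([1616, 326, 283]) cube([73, 1056, 22]);
translate([1750, 326, 283]) cube([73, 1056, 22]);
translate([1884, 326, 283]) cube([73, 1056, 22]);
translate([2018, 326, 283]) cube([73, 1056, 22]);
translate([2152, 326, 283]) cube([73, 1056, 22]);
translate([2286, 326, 283]) cube([73, 1056, 22]);


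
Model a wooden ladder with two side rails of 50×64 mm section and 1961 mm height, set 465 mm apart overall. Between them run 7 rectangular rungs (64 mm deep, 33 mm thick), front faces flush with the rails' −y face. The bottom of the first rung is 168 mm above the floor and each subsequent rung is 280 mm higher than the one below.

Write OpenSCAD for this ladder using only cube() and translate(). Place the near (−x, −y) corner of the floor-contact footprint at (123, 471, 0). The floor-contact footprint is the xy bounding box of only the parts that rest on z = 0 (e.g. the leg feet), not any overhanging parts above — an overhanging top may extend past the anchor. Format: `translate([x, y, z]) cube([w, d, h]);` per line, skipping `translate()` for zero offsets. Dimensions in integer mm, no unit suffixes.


translate([123, 471, 0]) cube([50, 64, 1961]);
translate([538, 471, 0]) cube([50, 64, 1961]);
translate([173, 471, 168]) cube([365, 64, 33]);
translate([173, 471, 448]) cube([365, 64, 33]);
translate([173, 471, 728]) cube([365, 64, 33]);
translate([173, 471, 1008]) cube([365, 64, 33]);
translate([173, 471, 1288]) cube([365, 64, 33]);
translate([173, 471, 1568]) cube([365, 64, 33]);
translate([173, 471, 1848]) cube([365, 64, 33]);


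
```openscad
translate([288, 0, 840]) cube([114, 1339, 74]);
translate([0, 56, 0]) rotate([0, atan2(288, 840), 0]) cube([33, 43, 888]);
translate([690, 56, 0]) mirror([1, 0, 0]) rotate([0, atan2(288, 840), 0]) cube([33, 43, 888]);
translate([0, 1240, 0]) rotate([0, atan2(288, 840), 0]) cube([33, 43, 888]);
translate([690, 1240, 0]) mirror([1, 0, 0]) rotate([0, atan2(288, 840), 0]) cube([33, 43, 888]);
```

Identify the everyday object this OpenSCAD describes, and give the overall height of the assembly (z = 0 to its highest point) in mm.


A sawhorse. The overall height is 914 mm.

A beam across two mirrored pairs of raked legs — a sawhorse. The beam's underside is at z = 840 (matching the legs' vertical rise in atan2(288, 840)) and the beam is 74 mm tall, so its top is at 840 + 74 = 914 mm. The raked legs top out at the beam's underside, so that is the highest point.


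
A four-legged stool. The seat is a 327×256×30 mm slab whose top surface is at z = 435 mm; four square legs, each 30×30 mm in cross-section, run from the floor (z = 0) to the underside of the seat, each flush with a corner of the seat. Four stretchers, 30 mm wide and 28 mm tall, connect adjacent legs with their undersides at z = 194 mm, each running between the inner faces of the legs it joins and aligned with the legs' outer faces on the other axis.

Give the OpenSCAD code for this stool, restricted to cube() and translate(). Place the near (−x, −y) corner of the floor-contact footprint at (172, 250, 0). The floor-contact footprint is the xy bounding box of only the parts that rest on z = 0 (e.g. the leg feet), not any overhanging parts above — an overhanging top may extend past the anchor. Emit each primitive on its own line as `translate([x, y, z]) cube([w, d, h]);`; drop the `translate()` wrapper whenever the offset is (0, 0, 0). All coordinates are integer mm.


translate([172, 250, 405]) cube([327, 256, 30]);
translate([172, 250, 0]) cube([30, 30, 405]);
translate([469, 250, 0]) cube([30, 30, 405]);
translate([172, 476, 0]) cube([30, 30, 405]);
translate([469, 476, 0]) cube([30, 30, 405]);
translate([202, 250, 194]) cube([267, 30, 28]);
translate([202, 476, 194]) cube([267, 30, 28]);
translate([172, 280, 194]) cube([30, 196, 28]);
translate([469, 280, 194]) cube([30, 196, 28]);


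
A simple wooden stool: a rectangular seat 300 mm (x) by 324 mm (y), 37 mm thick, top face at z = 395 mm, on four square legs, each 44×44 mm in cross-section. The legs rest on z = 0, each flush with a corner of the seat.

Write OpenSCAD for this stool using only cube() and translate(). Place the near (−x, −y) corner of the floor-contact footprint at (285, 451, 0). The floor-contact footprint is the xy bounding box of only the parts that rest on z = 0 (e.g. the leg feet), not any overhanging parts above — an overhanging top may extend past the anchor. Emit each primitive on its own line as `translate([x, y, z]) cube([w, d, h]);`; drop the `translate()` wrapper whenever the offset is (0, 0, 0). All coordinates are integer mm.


// leg_h = 395 - 37 = 358
translate([285, 451, 358]) cube([300, 324, 37]);
translate([285, 451, 0]) cube([44, 44, 358]);
translate([541, 451, 0]) cube([44, 44, 358]);
translate([285, 731, 0]) cube([44, 44, 358]);
translate([541, 731, 0]) cube([44, 44, 358]);


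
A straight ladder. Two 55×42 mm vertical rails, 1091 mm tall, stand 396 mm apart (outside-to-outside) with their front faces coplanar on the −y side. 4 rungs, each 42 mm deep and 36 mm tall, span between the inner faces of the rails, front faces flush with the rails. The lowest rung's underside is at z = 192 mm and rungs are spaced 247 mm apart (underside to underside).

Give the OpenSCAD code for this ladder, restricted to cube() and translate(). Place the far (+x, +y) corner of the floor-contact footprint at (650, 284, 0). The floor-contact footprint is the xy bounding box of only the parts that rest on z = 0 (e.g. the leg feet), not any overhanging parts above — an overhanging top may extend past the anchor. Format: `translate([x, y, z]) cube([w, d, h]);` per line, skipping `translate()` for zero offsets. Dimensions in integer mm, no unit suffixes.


translate([254, 242, 0]) cube([55, 42, 1091]);
translate([595, 242, 0]) cube([55, 42, 1091]);
translate([309, 242, 192]) cube([286, 42, 36]);
translate([309, 242, 439]) cube([286, 42, 36]);
translate([309, 242, 686]) cube([286, 42, 36]);
translate([309, 242, 933]) cube([286, 42, 36]);


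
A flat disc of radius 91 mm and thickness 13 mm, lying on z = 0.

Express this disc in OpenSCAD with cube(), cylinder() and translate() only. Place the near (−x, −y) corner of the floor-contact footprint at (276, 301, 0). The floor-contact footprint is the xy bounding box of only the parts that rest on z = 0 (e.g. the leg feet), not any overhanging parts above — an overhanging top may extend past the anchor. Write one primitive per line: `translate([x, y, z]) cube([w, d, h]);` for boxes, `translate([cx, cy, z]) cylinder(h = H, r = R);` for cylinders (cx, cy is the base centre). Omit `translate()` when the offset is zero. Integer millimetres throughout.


translate([367, 392, 0]) cylinder(h = 13, r = 91);


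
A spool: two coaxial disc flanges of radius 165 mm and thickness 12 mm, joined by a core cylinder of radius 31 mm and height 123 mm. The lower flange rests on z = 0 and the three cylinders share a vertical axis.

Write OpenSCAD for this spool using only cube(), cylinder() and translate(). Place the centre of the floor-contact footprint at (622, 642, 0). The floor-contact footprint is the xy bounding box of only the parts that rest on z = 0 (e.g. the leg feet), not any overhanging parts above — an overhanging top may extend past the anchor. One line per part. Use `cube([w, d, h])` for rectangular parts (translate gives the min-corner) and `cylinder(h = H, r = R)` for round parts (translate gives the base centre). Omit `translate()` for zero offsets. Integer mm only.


translate([622, 642, 0]) cylinder(h = 12, r = 165);
translate([622, 642, 12]) cylinder(h = 123, r = 31);
translate([622, 642, 135]) cylinder(h = 12, r = 165);


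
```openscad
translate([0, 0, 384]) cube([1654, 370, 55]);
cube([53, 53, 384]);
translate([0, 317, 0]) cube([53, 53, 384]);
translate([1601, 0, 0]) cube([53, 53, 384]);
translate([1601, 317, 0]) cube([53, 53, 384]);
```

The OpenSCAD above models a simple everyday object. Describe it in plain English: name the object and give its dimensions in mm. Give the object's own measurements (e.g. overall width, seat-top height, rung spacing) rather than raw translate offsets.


A long wooden bench with a 1654 mm (x) × 370 mm (y) seat, 55 mm thick, its top surface 439 mm above the floor. Four 53 mm square legs at the seat corners, flush with the edges, run from z = 0 to the seat underside.


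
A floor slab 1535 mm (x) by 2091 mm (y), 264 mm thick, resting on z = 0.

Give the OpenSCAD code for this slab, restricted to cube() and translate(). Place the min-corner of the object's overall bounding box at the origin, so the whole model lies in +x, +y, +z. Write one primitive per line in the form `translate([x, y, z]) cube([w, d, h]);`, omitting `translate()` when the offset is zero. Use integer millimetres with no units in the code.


cube([1535, 2091, 264]);


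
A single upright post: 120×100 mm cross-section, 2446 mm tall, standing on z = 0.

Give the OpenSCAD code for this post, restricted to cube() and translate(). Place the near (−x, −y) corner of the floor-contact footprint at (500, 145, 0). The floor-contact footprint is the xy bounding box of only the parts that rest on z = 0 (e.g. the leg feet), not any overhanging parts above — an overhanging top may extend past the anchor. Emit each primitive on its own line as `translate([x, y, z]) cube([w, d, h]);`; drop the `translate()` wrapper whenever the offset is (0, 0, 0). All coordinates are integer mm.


translate([500, 145, 0]) cube([120, 100, 2446]);


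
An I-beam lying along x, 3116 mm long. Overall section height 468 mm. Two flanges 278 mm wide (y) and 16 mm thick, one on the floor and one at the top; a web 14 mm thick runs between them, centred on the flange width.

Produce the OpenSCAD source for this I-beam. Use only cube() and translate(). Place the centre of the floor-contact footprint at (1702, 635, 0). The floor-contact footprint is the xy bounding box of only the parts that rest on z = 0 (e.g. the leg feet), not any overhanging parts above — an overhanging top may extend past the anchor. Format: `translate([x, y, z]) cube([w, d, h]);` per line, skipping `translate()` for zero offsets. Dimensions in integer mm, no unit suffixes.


translate([144, 496, 0]) cube([3116, 278, 16]);
translate([144, 628, 16]) cube([3116, 14, 436]);
translate([144, 496, 452]) cube([3116, 278, 16]);


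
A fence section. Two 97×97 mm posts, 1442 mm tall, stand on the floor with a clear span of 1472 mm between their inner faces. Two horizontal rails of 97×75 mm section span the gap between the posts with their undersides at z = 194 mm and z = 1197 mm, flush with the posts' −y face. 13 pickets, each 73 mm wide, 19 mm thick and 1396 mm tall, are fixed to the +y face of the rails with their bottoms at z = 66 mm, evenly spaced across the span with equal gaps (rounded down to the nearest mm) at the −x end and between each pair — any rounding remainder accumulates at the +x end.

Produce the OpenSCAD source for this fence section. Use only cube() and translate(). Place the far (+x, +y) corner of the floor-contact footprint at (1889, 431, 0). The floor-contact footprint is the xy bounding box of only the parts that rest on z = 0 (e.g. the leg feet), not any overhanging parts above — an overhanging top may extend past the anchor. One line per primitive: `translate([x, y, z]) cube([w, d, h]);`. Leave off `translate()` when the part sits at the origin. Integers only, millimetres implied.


translate([223, 334, 0]) cube([97, 97, 1442]);
translate([1792, 334, 0]) cube([97, 97, 1442]);
translate([320, 334, 194]) cube([1472, 97, 75]);
translate([320, 334, 1197]) cube([1472, 97, 75]);
translate([357, 431, 66]) cube([73, 19, 1396]);
translate([467, 431, 66]) cube([73, 19, 1396]);
translate([577, 431, 66]) cube([73, 19, 1396]);
translate([687, 431, 66]) cube([73, 19, 1396]);
translate([797, 431, 66]) cube([73, 19, 1396]);
translate([907, 431, 66]) cube([73, 19, 1396]);
translate([1017, 431, 66]) cube([73, 19, 1396]);
translate([1127, 431, 66]) cube([73, 19, 1396]);
translate([1237, 431, 66]) cube([73, 19, 1396]);
translate([1347, 431, 66]) cube([73, 19, 1396]);
translate([1457, 431, 66]) cube([73, 19, 1396]);
translate([1567, 431, 66]) cube([73, 19, 1396]);
translate([1677, 431, 66]) cube([73, 19, 1396]);


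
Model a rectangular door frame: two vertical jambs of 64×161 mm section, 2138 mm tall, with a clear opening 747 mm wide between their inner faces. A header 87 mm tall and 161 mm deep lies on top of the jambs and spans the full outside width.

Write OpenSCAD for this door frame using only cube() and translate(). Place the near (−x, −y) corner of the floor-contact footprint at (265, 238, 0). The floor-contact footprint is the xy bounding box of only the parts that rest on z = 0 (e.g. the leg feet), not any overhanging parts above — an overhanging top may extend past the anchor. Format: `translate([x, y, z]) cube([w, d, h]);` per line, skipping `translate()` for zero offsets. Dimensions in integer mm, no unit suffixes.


translate([265, 238, 0]) cube([64, 161, 2138]);
translate([1076, 238, 0]) cube([64, 161, 2138]);
translate([265, 238, 2138]) cube([875, 161, 87]);


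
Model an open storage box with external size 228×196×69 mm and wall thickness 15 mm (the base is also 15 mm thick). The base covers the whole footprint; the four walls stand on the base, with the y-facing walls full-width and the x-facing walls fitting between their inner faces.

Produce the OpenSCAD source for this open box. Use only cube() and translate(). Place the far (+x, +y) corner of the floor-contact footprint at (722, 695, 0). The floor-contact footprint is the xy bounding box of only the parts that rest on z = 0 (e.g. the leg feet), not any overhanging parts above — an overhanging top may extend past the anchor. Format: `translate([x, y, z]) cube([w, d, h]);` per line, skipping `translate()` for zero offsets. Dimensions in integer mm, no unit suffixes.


translate([494, 499, 0]) cube([228, 196, 15]);
translate([494, 499, 15]) cube([228, 15, 54]);
translate([494, 680, 15]) cube([228, 15, 54]);
translate([494, 514, 15]) cube([15, 166, 54]);
translate([707, 514, 15]) cube([15, 166, 54]);


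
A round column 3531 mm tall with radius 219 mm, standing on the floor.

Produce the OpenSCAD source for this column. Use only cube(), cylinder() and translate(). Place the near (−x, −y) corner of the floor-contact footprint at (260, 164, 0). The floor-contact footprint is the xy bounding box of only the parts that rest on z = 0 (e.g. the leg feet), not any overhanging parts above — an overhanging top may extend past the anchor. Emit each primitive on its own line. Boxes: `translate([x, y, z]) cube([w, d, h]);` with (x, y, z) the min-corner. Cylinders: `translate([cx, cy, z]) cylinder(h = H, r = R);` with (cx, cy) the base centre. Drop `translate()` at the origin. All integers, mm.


translate([479, 383, 0]) cylinder(h = 3531, r = 219);


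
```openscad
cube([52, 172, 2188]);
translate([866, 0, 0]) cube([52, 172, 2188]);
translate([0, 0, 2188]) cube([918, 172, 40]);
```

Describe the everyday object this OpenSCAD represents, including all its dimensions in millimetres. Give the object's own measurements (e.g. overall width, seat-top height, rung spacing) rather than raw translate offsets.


A door frame. The clear opening is 814 mm wide and 2188 mm high. Two 52 mm wide jambs, 172 mm deep, stand either side of the opening from the floor to the top of the opening. A 40 mm thick head sits across the top of both jambs, spanning the full outside width of the frame.


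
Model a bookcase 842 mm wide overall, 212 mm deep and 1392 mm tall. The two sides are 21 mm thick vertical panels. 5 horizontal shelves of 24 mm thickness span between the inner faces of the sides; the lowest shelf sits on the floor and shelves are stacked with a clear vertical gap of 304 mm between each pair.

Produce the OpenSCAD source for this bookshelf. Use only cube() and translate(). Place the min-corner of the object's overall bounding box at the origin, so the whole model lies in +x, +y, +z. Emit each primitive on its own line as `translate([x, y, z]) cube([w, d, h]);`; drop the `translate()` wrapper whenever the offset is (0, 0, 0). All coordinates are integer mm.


cube([21, 212, 1392]);
translate([821, 0, 0]) cube([21, 212, 1392]);
translate([21, 0, 0]) cube([800, 212, 24]);
translate([21, 0, 328]) cube([800, 212, 24]);
translate([21, 0, 656]) cube([800, 212, 24]);
translate([21, 0, 984]) cube([800, 212, 24]);
translate([21, 0, 1312]) cube([800, 212, 24]);


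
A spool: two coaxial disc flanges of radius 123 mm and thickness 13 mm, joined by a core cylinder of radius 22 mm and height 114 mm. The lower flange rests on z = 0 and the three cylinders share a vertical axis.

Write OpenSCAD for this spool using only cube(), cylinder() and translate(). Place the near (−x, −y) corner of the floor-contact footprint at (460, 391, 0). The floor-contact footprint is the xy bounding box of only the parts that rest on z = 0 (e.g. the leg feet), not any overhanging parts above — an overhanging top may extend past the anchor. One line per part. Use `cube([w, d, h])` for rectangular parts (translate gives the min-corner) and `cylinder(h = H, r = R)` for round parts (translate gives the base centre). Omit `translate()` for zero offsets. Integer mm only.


translate([583, 514, 0]) cylinder(h = 13, r = 123);
translate([583, 514, 13]) cylinder(h = 114, r = 22);
translate([583, 514, 127]) cylinder(h = 13, r = 123);


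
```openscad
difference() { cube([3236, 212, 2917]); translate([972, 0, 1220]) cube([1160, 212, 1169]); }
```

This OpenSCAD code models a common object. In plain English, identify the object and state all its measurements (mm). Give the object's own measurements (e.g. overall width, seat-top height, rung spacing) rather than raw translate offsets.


A wall 3236 mm long (x), 212 mm thick (y), 2917 mm tall, with a rectangular window opening cut through it. The opening is 1160 mm wide and 1169 mm tall; its sill is at z = 1220 mm and its near (−x) edge is 972 mm from the wall's −x end. The opening passes through the full wall thickness.


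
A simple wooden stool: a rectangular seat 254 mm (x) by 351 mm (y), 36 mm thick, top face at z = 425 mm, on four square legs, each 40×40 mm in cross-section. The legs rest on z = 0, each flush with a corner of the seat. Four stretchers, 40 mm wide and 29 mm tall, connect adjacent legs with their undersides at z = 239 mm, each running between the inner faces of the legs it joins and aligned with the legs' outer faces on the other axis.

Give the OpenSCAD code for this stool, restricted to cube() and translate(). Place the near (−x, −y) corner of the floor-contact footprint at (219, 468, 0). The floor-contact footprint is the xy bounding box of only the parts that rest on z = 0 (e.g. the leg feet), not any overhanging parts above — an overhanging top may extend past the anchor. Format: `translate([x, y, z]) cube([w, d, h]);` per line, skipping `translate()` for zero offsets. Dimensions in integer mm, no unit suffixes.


// leg_h = 425 - 36 = 389
// stretcher span = 254 - 2*40 = 174
translate([219, 468, 389]) cube([254, 351, 36]);
translate([219, 468, 0]) cube([40, 40, 389]);
translate([433, 468, 0]) cube([40, 40, 389]);
translate([219, 779, 0]) cube([40, 40, 389]);
translate([433, 779, 0]) cube([40, 40, 389]);
translate([259, 468, 239]) cube([174, 40, 29]);
translate([259, 779, 239]) cube([174, 40, 29]);
translate([219, 508, 239]) cube([40, 271, 29]);
translate([433, 508, 239]) cube([40, 271, 29]);


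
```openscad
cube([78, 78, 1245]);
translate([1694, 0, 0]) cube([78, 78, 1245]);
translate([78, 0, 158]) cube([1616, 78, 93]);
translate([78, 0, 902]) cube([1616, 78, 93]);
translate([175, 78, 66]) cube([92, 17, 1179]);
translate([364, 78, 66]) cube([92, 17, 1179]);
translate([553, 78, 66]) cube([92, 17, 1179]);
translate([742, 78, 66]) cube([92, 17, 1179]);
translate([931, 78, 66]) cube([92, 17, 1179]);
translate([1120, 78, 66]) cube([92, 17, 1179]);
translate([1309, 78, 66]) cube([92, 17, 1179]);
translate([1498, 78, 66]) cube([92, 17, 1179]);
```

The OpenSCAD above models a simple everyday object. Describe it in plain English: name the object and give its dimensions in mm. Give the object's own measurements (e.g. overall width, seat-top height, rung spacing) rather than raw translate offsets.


A fence section. Two 78×78 mm posts, 1245 mm tall, stand on the floor with a clear span of 1616 mm between their inner faces. Two horizontal rails of 78×93 mm section span the gap between the posts with their undersides at z = 158 mm and z = 902 mm, flush with the posts' −y face. 8 pickets, each 92 mm wide, 17 mm thick and 1179 mm tall, are fixed to the +y face of the rails with their bottoms at z = 66 mm, spaced across the span with a 97 mm gap after the −x post and between neighbouring pickets, with 104 mm left before the +x post.


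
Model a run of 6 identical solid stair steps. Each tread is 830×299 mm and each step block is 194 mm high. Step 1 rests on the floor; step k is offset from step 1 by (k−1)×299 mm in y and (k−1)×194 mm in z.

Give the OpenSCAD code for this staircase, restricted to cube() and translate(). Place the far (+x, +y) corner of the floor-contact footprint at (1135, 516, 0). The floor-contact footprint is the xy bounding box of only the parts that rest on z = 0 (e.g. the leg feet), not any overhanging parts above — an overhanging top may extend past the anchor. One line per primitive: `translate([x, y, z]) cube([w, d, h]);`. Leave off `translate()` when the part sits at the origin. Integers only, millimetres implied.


translate([305, 217, 0]) cube([830, 299, 194]);
translate([305, 516, 194]) cube([830, 299, 194]);
translate([305, 815, 388]) cube([830, 299, 194]);
translate([305, 1114, 582]) cube([830, 299, 194]);
translate([305, 1413, 776]) cube([830, 299, 194]);
translate([305, 1712, 970]) cube([830, 299, 194]);


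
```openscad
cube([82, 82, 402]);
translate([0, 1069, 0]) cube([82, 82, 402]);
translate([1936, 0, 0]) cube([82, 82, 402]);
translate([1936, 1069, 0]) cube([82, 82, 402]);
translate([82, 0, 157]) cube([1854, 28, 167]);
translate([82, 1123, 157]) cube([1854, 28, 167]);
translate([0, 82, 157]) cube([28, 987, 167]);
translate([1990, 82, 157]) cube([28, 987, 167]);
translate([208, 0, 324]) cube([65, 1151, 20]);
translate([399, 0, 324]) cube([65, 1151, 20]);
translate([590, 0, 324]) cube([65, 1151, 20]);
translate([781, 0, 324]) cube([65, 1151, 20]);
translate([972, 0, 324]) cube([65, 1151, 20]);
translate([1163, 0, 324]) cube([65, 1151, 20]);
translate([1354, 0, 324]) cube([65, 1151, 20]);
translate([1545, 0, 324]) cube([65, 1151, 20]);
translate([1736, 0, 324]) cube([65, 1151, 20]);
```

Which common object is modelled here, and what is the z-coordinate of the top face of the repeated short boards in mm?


A bed frame. The slat-top height is 344 mm.

Four posts, four rails, and a row of slats — a bed frame. Slats sit on the rails at z = 157 + 167 = 324; with slat thickness 20, the top is 344 mm.


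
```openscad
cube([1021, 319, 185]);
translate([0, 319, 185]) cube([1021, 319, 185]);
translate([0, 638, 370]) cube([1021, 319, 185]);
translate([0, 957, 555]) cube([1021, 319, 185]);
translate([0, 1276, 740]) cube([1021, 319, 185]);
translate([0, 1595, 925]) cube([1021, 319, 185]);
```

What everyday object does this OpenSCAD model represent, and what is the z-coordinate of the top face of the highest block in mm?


A staircase. The total rise is 1110 mm.

6 identical blocks, each offset up and back from the previous — a staircase. Each step is 185 mm tall and there are 6 of them, so the total rise is 6 × 185 = 1110 mm.


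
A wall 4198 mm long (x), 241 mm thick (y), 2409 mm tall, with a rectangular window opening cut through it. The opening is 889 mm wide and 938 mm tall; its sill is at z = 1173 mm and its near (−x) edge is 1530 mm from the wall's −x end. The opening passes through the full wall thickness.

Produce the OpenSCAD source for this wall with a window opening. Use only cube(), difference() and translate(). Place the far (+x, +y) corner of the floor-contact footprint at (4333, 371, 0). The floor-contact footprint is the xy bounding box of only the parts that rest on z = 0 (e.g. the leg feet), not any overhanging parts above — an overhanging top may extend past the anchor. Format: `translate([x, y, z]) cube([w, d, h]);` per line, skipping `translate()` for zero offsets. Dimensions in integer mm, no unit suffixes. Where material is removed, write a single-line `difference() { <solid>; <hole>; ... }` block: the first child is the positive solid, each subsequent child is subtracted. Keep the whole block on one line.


difference() { translate([135, 130, 0]) cube([4198, 241, 2409]); translate([1665, 130, 1173]) cube([889, 241, 938]); }
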